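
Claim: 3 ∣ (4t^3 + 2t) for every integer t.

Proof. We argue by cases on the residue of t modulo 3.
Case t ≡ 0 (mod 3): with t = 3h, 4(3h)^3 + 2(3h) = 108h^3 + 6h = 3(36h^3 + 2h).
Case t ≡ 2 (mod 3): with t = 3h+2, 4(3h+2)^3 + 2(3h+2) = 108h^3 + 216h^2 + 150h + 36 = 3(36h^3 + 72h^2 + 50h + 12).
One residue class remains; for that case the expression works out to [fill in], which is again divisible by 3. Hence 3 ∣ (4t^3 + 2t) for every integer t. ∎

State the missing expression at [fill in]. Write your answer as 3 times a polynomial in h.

3(36h^3 + 36h^2 + 14h + 2)

Only t ≡ 1 (mod 3) is unaccounted for. Put t = 3h+1:
4(3h+1)^3 + 2(3h+1) expands to 108h^3 + 108h^2 + 42h + 6,
and factoring out 3 leaves 3(36h^3 + 36h^2 + 14h + 2).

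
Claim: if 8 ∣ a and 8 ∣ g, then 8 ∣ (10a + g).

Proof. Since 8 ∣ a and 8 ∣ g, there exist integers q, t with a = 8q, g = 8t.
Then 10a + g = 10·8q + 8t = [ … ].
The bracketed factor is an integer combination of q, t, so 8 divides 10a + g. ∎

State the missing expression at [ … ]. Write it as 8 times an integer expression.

Pull the common 8 out of every term: 10·8q + 8t = 8(10q + t).
10q + t is an integer, which exhibits the divisibility.

8(10q + t)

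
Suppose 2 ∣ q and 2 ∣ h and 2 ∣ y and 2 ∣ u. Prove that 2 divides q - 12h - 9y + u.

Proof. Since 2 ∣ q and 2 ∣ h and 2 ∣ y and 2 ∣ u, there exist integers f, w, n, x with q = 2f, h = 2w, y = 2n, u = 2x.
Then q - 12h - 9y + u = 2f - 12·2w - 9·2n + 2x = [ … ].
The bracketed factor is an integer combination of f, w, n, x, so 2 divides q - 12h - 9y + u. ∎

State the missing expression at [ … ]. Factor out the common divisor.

Each term has a factor of 2: 2f - 12·2w - 9·2n + 2x = 2·(f - 9n - 12w + x).
Since f - 9n - 12w + x is an integer, 2 ∣ (q - 12h - 9y + u).

2(f - 9n - 12w + x)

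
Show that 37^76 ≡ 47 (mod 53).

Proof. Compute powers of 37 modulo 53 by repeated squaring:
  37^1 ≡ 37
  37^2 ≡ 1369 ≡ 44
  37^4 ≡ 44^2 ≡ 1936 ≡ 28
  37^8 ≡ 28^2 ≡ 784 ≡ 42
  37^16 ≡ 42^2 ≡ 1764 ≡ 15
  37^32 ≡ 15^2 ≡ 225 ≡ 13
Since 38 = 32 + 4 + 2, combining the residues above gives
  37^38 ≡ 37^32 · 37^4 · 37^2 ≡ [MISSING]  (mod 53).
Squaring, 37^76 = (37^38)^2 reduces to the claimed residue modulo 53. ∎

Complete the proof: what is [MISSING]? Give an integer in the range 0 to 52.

10

37^32 · 37^4 · 37^2 ≡ 13 · 28 · 44 = 16016.
16016 mod 53 = 10, so 37^38 ≡ 10 (mod 53).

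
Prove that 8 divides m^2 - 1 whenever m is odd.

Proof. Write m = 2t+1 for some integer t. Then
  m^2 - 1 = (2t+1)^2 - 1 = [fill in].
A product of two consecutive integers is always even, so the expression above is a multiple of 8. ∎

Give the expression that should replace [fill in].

4t(t + 1)

(2t+1)^2 - 1 = 4t^2 + 4t + 1 - 1 = 4t^2 + 4t = 4t(t+1).
Since t and t+1 are consecutive, t(t+1) is even, and 4·(even) is a multiple of 8.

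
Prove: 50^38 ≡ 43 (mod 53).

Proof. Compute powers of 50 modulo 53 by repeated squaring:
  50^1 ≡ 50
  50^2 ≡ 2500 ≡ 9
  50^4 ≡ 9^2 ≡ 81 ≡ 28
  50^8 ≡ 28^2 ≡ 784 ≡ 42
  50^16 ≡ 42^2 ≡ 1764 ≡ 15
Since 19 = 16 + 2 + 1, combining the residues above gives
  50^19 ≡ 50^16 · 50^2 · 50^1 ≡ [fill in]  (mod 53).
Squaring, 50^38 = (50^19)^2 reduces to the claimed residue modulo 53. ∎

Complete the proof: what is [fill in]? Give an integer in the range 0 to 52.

19

Multiply the listed residues: 15 · 9 · 50 = 135 → 6750.
Reducing modulo 53: 6750 = 127·53 + 19, so 50^19 ≡ 19.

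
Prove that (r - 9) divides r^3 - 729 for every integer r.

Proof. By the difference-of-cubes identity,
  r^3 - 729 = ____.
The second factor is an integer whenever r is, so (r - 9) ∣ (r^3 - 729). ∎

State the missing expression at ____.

(r - 9)(r^2 + 9r + 81)

Polynomial division of r^3 - 729 by r - 9 leaves remainder 0 and quotient r^2 + 9r + 81.
Hence r^3 - 729 = (r - 9)(r^2 + 9r + 81).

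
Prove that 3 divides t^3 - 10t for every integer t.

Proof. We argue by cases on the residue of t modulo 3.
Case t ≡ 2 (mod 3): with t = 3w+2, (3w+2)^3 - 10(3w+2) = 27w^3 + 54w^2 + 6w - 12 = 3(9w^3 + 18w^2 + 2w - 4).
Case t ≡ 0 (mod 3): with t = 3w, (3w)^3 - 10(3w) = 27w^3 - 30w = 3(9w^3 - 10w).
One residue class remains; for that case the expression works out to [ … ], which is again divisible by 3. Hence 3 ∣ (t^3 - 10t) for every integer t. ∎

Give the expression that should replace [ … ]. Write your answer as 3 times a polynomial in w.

The residues treated are {2, 0}, so the missing case is t ≡ 1 (mod 3); write t = 3w+1.
Then (3w+1)^3 - 10(3w+1) = 27w^3 + 27w^2 - 21w - 9 = 3(9w^3 + 9w^2 - 7w - 3).

3(9w^3 + 9w^2 - 7w - 3)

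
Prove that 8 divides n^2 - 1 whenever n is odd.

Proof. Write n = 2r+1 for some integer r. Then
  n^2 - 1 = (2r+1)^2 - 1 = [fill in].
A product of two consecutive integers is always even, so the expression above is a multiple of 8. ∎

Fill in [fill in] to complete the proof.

4r(r + 1)

(2r+1)^2 - 1 = 4r^2 + 4r + 1 - 1 = 4r^2 + 4r = 4r(r+1).
Since r and r+1 are consecutive, r(r+1) is even, and 4·(even) is a multiple of 8.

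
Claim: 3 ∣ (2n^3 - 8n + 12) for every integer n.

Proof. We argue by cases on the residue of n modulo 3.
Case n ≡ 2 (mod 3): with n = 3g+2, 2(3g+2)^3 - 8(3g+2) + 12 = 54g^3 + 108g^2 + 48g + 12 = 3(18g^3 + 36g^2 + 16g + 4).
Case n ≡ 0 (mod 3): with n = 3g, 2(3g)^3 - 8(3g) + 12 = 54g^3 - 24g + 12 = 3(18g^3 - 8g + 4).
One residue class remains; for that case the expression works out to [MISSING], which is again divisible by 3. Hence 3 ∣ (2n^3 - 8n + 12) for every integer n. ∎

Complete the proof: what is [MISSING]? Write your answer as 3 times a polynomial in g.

3(18g^3 + 18g^2 - 2g + 2)

The residues treated are {2, 0}, so the missing case is n ≡ 1 (mod 3); write n = 3g+1.
Then 2(3g+1)^3 - 8(3g+1) + 12 = 54g^3 + 54g^2 - 6g + 6 = 3(18g^3 + 18g^2 - 2g + 2).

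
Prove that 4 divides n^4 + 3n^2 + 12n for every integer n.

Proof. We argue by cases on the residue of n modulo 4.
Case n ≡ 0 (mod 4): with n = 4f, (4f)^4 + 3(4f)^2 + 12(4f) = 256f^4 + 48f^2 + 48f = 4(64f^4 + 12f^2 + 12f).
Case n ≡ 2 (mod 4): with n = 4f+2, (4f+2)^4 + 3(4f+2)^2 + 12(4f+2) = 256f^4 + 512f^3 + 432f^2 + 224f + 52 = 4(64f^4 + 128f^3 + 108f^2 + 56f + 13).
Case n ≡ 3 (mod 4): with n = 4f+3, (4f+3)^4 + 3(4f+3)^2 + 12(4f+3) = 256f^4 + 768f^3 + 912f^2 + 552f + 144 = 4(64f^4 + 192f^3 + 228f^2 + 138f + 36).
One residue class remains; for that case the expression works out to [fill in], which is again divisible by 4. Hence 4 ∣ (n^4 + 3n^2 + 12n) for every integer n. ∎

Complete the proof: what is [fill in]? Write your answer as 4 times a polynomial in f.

4(64f^4 + 64f^3 + 36f^2 + 22f + 4)

The residues treated are {0, 2, 3}, so the missing case is n ≡ 1 (mod 4); write n = 4f+1.
Then (4f+1)^4 + 3(4f+1)^2 + 12(4f+1) = 256f^4 + 256f^3 + 144f^2 + 88f + 16 = 4(64f^4 + 64f^3 + 36f^2 + 22f + 4).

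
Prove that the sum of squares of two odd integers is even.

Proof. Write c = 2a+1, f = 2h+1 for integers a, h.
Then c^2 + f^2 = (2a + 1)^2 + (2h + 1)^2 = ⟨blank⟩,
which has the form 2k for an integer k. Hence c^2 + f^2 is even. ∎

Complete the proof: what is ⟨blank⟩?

2(2a^2 + 2a + 2h^2 + 2h + 1)

(2a + 1)^2 + (2h + 1)^2 = 4a^2 + 4a + 4h^2 + 4h + 2
= 2(2a^2 + 2a + 2h^2 + 2h + 1).
Since 2a^2 + 2a + 2h^2 + 2h + 1 is an integer, the sum of squares is of the form 2k for an integer k.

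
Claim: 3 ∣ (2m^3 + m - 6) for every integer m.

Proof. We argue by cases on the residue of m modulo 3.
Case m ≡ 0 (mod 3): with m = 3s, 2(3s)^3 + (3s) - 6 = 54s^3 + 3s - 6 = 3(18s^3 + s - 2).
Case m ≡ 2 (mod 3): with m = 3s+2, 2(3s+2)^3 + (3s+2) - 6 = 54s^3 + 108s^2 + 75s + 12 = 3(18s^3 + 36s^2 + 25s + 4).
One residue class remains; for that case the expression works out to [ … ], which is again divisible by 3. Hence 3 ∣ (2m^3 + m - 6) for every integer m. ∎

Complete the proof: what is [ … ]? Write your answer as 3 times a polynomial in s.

3(18s^3 + 18s^2 + 7s - 1)

The residues treated are {0, 2}, so the missing case is m ≡ 1 (mod 3); write m = 3s+1.
Then 2(3s+1)^3 + (3s+1) - 6 = 54s^3 + 54s^2 + 21s - 3 = 3(18s^3 + 18s^2 + 7s - 1).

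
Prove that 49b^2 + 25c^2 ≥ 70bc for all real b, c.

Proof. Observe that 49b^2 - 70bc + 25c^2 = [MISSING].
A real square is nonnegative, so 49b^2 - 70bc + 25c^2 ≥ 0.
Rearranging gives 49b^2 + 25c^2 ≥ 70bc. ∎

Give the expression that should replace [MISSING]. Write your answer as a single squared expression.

The leading and trailing coefficients are 7^2 and 5^2, and 70 = 2·7·5, so the trinomial is (7b - 5c)^2.
Hence 49b^2 - 70bc + 25c^2 ≥ 0.

(7b - 5c)^2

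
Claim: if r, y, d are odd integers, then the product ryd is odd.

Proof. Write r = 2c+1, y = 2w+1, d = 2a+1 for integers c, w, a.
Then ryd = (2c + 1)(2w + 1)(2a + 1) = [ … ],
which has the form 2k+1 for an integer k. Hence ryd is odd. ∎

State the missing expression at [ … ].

Expanding: (2c + 1)(2w + 1)(2a + 1) = 8acw + 4ac + 4aw + 2a + 4cw + 2c + 2w + 1.
Every term except the constant is even, so this is 2(4acw + 2ac + 2aw + a + 2cw + c + w) + 1,
and 4acw + 2ac + 2aw + a + 2cw + c + w ∈ ℤ gives the required form.

2(4acw + 2ac + 2aw + a + 2cw + c + w) + 1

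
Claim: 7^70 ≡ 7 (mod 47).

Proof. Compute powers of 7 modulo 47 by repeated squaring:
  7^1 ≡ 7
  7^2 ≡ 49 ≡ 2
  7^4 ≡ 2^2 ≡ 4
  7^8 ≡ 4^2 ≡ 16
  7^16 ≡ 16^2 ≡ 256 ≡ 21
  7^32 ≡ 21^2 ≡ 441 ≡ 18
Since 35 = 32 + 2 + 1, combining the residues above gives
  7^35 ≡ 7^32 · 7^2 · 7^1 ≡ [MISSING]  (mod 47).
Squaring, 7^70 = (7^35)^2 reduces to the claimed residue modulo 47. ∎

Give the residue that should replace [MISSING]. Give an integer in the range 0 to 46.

17

7^32 · 7^2 · 7^1 ≡ 18 · 2 · 7 = 252.
252 mod 47 = 17, so 7^35 ≡ 17 (mod 47).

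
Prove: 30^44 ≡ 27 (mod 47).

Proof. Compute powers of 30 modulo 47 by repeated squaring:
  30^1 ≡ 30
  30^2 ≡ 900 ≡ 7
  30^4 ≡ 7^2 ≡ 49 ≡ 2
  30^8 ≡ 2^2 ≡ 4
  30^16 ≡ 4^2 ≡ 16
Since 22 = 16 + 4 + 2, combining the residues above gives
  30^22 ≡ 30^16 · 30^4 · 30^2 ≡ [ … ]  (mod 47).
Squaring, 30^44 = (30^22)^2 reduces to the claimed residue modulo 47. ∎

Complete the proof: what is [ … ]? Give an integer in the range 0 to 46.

30^16 · 30^4 · 30^2 ≡ 16 · 2 · 7 = 224.
224 mod 47 = 36, so 30^22 ≡ 36 (mod 47).

36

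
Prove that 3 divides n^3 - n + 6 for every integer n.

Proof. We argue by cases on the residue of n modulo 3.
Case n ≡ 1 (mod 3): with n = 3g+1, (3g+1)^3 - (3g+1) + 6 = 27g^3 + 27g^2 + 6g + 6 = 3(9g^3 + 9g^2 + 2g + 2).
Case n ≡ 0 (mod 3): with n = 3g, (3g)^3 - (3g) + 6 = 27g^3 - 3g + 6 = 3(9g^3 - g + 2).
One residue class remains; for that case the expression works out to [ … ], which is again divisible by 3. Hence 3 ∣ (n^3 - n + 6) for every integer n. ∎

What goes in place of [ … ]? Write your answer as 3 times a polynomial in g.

3(9g^3 + 18g^2 + 11g + 4)

The residues treated are {1, 0}, so the missing case is n ≡ 2 (mod 3); write n = 3g+2.
Then (3g+2)^3 - (3g+2) + 6 = 27g^3 + 54g^2 + 33g + 12 = 3(9g^3 + 18g^2 + 11g + 4).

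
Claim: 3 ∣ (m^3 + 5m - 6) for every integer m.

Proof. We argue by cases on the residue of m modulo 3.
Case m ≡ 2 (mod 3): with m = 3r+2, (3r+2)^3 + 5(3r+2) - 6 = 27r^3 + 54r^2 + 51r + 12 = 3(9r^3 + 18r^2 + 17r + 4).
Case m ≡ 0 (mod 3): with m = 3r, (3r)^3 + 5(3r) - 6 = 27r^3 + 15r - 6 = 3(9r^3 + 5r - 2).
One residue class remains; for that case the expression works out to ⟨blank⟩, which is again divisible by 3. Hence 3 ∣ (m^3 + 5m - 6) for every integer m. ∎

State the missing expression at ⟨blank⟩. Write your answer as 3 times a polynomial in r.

3(9r^3 + 9r^2 + 8r)

Only m ≡ 1 (mod 3) is unaccounted for. Put m = 3r+1:
(3r+1)^3 + 5(3r+1) - 6 expands to 27r^3 + 27r^2 + 24r,
and factoring out 3 leaves 3(9r^3 + 9r^2 + 8r).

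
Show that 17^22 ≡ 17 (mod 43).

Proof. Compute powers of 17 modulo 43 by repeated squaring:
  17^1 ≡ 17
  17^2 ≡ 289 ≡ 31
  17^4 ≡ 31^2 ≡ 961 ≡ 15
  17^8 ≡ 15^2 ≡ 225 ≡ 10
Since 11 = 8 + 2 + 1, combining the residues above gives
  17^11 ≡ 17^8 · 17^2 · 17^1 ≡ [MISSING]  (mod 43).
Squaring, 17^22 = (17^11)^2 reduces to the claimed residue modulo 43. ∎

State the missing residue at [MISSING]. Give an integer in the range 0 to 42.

24

17^8 · 17^2 · 17^1 ≡ 10 · 31 · 17 = 5270.
5270 mod 43 = 24, so 17^11 ≡ 24 (mod 43).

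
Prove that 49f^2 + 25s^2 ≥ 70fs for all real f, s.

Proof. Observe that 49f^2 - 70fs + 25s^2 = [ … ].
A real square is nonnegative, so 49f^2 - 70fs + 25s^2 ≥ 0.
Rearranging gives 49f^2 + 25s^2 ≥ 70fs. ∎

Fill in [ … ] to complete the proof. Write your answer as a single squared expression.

(7f - 5s)^2

The leading and trailing coefficients are 7^2 and 5^2, and 70 = 2·7·5, so the trinomial is (7f - 5s)^2.
Hence 49f^2 - 70fs + 25s^2 ≥ 0.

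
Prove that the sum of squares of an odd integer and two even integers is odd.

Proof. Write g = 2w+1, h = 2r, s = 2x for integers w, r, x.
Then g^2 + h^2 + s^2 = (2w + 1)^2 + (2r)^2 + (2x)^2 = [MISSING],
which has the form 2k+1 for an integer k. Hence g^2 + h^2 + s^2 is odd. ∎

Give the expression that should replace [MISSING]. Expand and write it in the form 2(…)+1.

2(2r^2 + 2w^2 + 2w + 2x^2) + 1

(2w + 1)^2 + (2r)^2 + (2x)^2 = 4r^2 + 4w^2 + 4w + 4x^2 + 1
= 2(2r^2 + 2w^2 + 2w + 2x^2) + 1.
Since 2r^2 + 2w^2 + 2w + 2x^2 is an integer, the sum of squares is of the form 2k+1 for an integer k.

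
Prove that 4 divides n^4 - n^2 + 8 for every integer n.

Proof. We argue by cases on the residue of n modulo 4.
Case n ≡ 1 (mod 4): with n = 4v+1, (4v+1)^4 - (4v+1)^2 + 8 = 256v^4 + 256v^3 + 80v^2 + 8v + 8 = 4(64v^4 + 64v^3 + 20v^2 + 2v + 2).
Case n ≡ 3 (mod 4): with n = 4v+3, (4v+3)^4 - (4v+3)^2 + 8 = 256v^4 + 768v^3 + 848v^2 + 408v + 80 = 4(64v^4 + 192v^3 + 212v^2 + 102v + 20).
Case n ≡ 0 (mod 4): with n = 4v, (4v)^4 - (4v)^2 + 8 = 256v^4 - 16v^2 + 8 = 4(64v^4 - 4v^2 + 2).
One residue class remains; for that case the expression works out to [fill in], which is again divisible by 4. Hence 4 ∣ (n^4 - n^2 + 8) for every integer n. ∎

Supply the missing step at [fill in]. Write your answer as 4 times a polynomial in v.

Only n ≡ 2 (mod 4) is unaccounted for. Put n = 4v+2:
(4v+2)^4 - (4v+2)^2 + 8 expands to 256v^4 + 512v^3 + 368v^2 + 112v + 20,
and factoring out 4 leaves 4(64v^4 + 128v^3 + 92v^2 + 28v + 5).

4(64v^4 + 128v^3 + 92v^2 + 28v + 5)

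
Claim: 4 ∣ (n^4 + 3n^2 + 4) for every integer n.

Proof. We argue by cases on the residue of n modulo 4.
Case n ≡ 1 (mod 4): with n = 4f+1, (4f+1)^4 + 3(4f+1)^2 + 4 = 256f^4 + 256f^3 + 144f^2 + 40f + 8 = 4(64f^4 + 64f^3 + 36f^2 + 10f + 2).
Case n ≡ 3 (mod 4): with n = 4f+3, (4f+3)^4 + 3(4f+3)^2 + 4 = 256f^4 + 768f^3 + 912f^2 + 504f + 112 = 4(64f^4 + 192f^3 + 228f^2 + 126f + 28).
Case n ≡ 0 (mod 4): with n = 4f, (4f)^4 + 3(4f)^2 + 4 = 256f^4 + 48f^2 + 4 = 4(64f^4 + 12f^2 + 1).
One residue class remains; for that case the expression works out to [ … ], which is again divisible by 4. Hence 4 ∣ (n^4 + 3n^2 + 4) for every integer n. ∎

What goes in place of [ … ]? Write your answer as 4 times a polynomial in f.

The residues treated are {1, 3, 0}, so the missing case is n ≡ 2 (mod 4); write n = 4f+2.
Then (4f+2)^4 + 3(4f+2)^2 + 4 = 256f^4 + 512f^3 + 432f^2 + 176f + 32 = 4(64f^4 + 128f^3 + 108f^2 + 44f + 8).

4(64f^4 + 128f^3 + 108f^2 + 44f + 8)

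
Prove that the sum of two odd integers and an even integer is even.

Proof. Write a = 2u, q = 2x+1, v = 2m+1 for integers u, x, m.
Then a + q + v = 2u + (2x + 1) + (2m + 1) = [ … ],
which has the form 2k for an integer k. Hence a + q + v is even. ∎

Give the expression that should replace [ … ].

2u + (2x + 1) + (2m + 1) = 2m + 2u + 2x + 2
= 2(m + u + x + 1).
Since m + u + x + 1 is an integer, the sum is of the form 2k for an integer k.

2(m + u + x + 1)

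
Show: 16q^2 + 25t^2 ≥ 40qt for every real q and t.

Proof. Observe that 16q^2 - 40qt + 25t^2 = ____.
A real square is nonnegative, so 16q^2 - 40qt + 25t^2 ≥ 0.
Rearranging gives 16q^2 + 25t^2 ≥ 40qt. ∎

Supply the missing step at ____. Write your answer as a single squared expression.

16q^2 - 40qt + 25t^2 is a perfect-square trinomial: the outer terms are (4q)^2 and (5t)^2, and the cross term is -2·4q·5t.
So 16q^2 - 40qt + 25t^2 = (4q - 5t)^2 ≥ 0.

(4q - 5t)^2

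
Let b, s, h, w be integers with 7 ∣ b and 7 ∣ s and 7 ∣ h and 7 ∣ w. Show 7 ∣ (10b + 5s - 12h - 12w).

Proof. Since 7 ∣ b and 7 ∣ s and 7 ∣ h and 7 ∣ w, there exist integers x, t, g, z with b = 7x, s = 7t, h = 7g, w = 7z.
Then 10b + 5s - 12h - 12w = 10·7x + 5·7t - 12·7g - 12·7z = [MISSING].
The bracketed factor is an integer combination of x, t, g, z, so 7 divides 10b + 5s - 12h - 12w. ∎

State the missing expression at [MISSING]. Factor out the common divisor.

Each term has a factor of 7: 10·7x + 5·7t - 12·7g - 12·7z = 7·(-12g + 5t + 10x - 12z).
Since -12g + 5t + 10x - 12z is an integer, 7 ∣ (10b + 5s - 12h - 12w).

7(-12g + 5t + 10x - 12z)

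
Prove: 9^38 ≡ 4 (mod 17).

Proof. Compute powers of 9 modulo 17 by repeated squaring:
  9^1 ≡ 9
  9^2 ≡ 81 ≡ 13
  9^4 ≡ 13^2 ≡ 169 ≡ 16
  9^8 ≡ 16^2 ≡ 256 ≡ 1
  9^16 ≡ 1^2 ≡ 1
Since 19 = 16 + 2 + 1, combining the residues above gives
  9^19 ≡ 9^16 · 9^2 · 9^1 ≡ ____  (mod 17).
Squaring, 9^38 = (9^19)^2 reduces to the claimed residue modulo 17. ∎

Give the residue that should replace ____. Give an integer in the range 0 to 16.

9^16 · 9^2 · 9^1 ≡ 1 · 13 · 9 = 117.
117 mod 17 = 15, so 9^19 ≡ 15 (mod 17).

15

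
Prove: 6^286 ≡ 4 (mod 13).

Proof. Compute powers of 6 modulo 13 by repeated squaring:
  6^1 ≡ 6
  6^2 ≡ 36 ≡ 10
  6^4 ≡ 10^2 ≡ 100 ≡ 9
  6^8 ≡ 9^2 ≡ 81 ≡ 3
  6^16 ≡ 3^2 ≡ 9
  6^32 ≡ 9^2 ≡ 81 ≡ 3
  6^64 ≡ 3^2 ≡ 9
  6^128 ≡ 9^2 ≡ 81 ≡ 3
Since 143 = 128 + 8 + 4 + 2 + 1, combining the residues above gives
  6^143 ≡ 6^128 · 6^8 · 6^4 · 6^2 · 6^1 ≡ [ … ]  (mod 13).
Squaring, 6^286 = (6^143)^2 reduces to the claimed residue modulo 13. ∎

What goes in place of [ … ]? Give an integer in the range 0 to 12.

11

6^128 · 6^8 · 6^4 · 6^2 · 6^1 ≡ 3 · 3 · 9 · 10 · 6 = 4860.
4860 mod 13 = 11, so 6^143 ≡ 11 (mod 13).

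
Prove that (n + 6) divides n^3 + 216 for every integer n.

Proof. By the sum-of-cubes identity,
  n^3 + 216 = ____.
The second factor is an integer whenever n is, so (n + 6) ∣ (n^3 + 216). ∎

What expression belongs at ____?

(n + 6)(n^2 - 6n + 36)

Polynomial division of n^3 + 216 by n + 6 leaves remainder 0 and quotient n^2 - 6n + 36.
Hence n^3 + 216 = (n + 6)(n^2 - 6n + 36).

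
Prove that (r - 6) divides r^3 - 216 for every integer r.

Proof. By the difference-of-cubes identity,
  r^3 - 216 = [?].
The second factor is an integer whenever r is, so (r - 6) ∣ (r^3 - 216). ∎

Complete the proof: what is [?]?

Polynomial division of r^3 - 216 by r - 6 leaves remainder 0 and quotient r^2 + 6r + 36.
Hence r^3 - 216 = (r - 6)(r^2 + 6r + 36).

(r - 6)(r^2 + 6r + 36)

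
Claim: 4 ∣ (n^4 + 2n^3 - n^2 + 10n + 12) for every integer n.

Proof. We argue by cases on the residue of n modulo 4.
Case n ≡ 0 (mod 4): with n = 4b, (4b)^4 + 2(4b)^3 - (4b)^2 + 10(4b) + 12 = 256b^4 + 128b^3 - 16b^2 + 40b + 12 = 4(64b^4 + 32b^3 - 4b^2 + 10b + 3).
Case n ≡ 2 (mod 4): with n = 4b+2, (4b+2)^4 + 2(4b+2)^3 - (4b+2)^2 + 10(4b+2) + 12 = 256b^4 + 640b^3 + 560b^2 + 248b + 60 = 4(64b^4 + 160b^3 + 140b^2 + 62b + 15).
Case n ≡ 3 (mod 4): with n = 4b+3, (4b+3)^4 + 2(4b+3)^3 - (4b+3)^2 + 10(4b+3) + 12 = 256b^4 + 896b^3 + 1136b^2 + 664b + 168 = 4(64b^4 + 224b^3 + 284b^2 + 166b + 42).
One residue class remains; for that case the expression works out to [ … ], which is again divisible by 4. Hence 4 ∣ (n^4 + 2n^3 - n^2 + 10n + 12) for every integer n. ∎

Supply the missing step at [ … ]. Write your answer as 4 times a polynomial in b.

4(64b^4 + 96b^3 + 44b^2 + 18b + 6)

The residues treated are {0, 2, 3}, so the missing case is n ≡ 1 (mod 4); write n = 4b+1.
Then (4b+1)^4 + 2(4b+1)^3 - (4b+1)^2 + 10(4b+1) + 12 = 256b^4 + 384b^3 + 176b^2 + 72b + 24 = 4(64b^4 + 96b^3 + 44b^2 + 18b + 6).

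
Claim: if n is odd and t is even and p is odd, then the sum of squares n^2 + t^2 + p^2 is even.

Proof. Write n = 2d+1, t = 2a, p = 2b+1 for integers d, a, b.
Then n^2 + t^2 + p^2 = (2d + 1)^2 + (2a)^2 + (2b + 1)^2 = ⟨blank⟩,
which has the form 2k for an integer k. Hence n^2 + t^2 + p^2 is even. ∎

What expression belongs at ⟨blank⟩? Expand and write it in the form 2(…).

Expanding: (2d + 1)^2 + (2a)^2 + (2b + 1)^2 = 4a^2 + 4b^2 + 4b + 4d^2 + 4d + 2.
Every term is even; pulling out the factor of 2 gives 2(2a^2 + 2b^2 + 2b + 2d^2 + 2d + 1).

2(2a^2 + 2b^2 + 2b + 2d^2 + 2d + 1)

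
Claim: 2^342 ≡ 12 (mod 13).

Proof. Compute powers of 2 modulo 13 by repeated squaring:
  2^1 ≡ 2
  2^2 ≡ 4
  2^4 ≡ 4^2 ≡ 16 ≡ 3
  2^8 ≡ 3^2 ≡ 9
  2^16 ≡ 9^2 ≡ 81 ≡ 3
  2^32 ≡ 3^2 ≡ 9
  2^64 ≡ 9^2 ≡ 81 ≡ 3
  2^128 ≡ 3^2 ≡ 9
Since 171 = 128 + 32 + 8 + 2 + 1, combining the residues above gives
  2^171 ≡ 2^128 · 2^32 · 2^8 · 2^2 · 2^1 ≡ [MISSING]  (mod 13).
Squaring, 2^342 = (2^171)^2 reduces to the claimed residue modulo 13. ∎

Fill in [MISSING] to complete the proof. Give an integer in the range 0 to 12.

2^128 · 2^32 · 2^8 · 2^2 · 2^1 ≡ 9 · 9 · 9 · 4 · 2 = 5832.
5832 mod 13 = 8, so 2^171 ≡ 8 (mod 13).

8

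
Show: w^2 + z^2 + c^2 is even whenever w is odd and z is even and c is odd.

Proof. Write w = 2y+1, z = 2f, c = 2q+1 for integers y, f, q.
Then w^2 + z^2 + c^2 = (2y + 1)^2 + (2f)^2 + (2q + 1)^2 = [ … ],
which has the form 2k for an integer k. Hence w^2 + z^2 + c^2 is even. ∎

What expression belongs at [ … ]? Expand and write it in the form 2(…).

(2y + 1)^2 + (2f)^2 + (2q + 1)^2 = 4f^2 + 4q^2 + 4q + 4y^2 + 4y + 2
= 2(2f^2 + 2q^2 + 2q + 2y^2 + 2y + 1).
Since 2f^2 + 2q^2 + 2q + 2y^2 + 2y + 1 is an integer, the sum of squares is of the form 2k for an integer k.

2(2f^2 + 2q^2 + 2q + 2y^2 + 2y + 1)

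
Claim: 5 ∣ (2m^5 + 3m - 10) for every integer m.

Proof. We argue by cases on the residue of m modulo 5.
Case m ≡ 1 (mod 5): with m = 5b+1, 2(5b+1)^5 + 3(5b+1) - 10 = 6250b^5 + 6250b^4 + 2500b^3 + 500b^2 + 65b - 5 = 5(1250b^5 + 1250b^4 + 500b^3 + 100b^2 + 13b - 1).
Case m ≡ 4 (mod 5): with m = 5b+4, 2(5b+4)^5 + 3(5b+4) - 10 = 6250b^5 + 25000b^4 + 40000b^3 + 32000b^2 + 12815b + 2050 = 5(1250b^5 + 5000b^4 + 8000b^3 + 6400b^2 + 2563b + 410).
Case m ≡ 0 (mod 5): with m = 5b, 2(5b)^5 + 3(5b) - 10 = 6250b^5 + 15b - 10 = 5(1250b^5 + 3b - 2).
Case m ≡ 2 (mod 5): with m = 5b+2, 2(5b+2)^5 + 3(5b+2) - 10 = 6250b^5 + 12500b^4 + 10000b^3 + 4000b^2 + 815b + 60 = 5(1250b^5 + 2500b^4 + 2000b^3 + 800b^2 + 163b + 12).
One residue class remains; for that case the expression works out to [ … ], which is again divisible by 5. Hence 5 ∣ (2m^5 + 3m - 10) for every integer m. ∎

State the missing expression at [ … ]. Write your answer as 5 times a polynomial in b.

5(1250b^5 + 3750b^4 + 4500b^3 + 2700b^2 + 813b + 97)

Only m ≡ 3 (mod 5) is unaccounted for. Put m = 5b+3:
2(5b+3)^5 + 3(5b+3) - 10 expands to 6250b^5 + 18750b^4 + 22500b^3 + 13500b^2 + 4065b + 485,
and factoring out 5 leaves 5(1250b^5 + 3750b^4 + 4500b^3 + 2700b^2 + 813b + 97).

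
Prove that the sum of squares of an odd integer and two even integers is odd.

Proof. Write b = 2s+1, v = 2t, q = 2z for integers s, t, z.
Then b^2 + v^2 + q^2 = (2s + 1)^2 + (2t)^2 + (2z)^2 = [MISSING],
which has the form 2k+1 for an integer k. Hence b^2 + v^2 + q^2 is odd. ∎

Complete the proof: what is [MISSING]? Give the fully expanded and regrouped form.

Expanding: (2s + 1)^2 + (2t)^2 + (2z)^2 = 4s^2 + 4s + 4t^2 + 4z^2 + 1.
Every term except the constant is even, so this is 2(2s^2 + 2s + 2t^2 + 2z^2) + 1,
and 2s^2 + 2s + 2t^2 + 2z^2 ∈ ℤ gives the required form.

2(2s^2 + 2s + 2t^2 + 2z^2) + 1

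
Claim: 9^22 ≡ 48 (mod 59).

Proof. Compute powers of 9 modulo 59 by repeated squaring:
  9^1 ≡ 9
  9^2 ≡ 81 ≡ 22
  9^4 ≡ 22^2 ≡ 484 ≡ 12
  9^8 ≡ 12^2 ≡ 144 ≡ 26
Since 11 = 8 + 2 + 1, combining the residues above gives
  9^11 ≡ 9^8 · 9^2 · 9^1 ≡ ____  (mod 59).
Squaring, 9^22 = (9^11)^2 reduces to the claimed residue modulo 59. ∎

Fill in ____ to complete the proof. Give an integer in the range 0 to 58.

9^8 · 9^2 · 9^1 ≡ 26 · 22 · 9 = 5148.
5148 mod 59 = 15, so 9^11 ≡ 15 (mod 59).

15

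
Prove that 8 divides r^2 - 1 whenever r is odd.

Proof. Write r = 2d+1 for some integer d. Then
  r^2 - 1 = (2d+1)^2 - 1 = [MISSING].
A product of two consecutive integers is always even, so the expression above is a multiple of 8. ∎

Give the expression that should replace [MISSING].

4d(d + 1)

(2d+1)^2 - 1 = 4d^2 + 4d + 1 - 1 = 4d^2 + 4d = 4d(d+1).
Since d and d+1 are consecutive, d(d+1) is even, and 4·(even) is a multiple of 8.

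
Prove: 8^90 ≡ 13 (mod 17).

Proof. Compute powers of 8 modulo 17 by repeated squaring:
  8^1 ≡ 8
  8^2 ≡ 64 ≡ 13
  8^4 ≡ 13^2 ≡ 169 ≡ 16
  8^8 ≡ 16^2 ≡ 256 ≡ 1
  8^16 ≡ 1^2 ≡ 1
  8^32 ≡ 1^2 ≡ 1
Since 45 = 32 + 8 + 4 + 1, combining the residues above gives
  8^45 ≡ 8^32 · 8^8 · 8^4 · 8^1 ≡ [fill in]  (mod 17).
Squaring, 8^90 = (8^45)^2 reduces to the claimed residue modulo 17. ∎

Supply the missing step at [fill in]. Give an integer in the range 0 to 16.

9

Multiply the listed residues: 1 · 1 · 16 · 8 = 1 → 16 → 128.
Reducing modulo 17: 128 = 7·17 + 9, so 8^45 ≡ 9.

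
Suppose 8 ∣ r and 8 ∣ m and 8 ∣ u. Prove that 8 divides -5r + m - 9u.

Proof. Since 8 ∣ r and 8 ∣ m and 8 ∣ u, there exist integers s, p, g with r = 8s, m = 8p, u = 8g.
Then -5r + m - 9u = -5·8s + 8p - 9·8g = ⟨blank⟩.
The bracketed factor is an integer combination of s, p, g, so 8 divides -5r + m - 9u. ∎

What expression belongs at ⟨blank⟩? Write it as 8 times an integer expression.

8(-9g + p - 5s)

Pull the common 8 out of every term: -5·8s + 8p - 9·8g = 8(-9g + p - 5s).
-9g + p - 5s is an integer, which exhibits the divisibility.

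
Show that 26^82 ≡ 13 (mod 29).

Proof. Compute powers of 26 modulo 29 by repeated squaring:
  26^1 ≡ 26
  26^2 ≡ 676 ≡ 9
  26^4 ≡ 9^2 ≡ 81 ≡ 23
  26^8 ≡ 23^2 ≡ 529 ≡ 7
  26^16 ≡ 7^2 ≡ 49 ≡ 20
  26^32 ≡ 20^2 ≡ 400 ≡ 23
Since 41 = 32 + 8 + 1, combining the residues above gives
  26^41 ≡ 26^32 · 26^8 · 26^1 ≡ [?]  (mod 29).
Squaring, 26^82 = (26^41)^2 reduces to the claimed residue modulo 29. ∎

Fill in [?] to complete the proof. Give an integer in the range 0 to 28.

26^32 · 26^8 · 26^1 ≡ 23 · 7 · 26 = 4186.
4186 mod 29 = 10, so 26^41 ≡ 10 (mod 29).

10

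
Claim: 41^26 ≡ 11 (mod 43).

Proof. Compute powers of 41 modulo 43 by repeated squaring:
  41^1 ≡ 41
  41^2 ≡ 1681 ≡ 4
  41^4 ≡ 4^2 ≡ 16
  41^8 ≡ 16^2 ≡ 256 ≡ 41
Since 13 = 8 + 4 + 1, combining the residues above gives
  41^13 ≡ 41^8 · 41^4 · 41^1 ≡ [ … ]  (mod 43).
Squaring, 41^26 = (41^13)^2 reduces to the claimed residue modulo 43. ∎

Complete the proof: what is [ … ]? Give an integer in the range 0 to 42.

21

41^8 · 41^4 · 41^1 ≡ 41 · 16 · 41 = 26896.
26896 mod 43 = 21, so 41^13 ≡ 21 (mod 43).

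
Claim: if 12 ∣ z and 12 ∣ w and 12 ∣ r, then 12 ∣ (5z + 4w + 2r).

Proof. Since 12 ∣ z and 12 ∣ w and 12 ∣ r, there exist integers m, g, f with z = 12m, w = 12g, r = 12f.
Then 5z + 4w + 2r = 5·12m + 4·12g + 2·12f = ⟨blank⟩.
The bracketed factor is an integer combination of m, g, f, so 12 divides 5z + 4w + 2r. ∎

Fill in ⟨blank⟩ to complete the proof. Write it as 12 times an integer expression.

12(2f + 4g + 5m)

Pull the common 12 out of every term: 5·12m + 4·12g + 2·12f = 12(2f + 4g + 5m).
2f + 4g + 5m is an integer, which exhibits the divisibility.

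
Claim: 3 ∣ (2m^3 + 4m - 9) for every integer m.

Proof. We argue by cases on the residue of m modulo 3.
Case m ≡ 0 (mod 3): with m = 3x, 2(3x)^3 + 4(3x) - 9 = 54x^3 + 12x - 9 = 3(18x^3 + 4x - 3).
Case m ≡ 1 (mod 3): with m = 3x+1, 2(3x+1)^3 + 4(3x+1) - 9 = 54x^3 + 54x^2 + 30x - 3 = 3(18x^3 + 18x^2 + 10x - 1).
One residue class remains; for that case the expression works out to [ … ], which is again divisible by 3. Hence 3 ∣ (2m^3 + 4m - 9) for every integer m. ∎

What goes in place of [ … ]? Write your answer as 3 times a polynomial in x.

3(18x^3 + 36x^2 + 28x + 5)

The residues treated are {0, 1}, so the missing case is m ≡ 2 (mod 3); write m = 3x+2.
Then 2(3x+2)^3 + 4(3x+2) - 9 = 54x^3 + 108x^2 + 84x + 15 = 3(18x^3 + 36x^2 + 28x + 5).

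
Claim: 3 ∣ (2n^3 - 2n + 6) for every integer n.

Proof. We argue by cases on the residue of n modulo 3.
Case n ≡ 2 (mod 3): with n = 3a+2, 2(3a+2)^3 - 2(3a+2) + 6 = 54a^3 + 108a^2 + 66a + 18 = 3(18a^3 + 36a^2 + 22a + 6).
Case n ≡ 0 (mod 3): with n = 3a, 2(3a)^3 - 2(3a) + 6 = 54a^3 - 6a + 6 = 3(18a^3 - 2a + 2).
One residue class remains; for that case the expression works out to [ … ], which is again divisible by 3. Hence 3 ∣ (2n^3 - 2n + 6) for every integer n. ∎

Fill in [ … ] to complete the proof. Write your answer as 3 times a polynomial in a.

Only n ≡ 1 (mod 3) is unaccounted for. Put n = 3a+1:
2(3a+1)^3 - 2(3a+1) + 6 expands to 54a^3 + 54a^2 + 12a + 6,
and factoring out 3 leaves 3(18a^3 + 18a^2 + 4a + 2).

3(18a^3 + 18a^2 + 4a + 2)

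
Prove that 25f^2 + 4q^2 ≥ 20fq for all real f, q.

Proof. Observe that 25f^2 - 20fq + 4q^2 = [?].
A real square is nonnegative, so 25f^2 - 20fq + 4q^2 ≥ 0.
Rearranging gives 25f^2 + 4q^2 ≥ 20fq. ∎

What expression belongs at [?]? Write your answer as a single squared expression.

(5f - 2q)^2

25f^2 - 20fq + 4q^2 is a perfect-square trinomial: the outer terms are (5f)^2 and (2q)^2, and the cross term is -2·5f·2q.
So 25f^2 - 20fq + 4q^2 = (5f - 2q)^2 ≥ 0.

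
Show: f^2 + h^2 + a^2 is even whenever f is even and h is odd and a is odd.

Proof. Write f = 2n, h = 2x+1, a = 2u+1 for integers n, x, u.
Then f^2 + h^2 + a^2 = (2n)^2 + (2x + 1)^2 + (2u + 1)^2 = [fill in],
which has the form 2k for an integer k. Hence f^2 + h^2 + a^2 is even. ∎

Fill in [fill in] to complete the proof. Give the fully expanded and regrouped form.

(2n)^2 + (2x + 1)^2 + (2u + 1)^2 = 4n^2 + 4u^2 + 4u + 4x^2 + 4x + 2
= 2(2n^2 + 2u^2 + 2u + 2x^2 + 2x + 1).
Since 2n^2 + 2u^2 + 2u + 2x^2 + 2x + 1 is an integer, the sum of squares is of the form 2k for an integer k.

2(2n^2 + 2u^2 + 2u + 2x^2 + 2x + 1)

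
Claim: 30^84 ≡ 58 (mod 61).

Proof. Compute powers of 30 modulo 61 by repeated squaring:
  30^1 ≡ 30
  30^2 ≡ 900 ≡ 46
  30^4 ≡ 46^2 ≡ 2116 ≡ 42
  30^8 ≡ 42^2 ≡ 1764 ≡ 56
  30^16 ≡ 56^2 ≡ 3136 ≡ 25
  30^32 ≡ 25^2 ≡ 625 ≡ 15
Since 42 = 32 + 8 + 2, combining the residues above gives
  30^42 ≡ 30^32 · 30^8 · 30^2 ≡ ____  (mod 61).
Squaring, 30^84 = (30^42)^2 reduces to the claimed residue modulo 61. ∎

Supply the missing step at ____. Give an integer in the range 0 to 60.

27

Multiply the listed residues: 15 · 56 · 46 = 840 → 38640.
Reducing modulo 61: 38640 = 633·61 + 27, so 30^42 ≡ 27.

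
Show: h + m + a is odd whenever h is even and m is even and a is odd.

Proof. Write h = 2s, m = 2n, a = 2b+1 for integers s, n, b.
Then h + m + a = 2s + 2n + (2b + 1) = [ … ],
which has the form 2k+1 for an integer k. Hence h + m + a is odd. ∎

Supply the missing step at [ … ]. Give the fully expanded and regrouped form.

2(b + n + s) + 1

Expanding: 2s + 2n + (2b + 1) = 2b + 2n + 2s + 1.
Every term except the constant is even, so this is 2(b + n + s) + 1,
and b + n + s ∈ ℤ gives the required form.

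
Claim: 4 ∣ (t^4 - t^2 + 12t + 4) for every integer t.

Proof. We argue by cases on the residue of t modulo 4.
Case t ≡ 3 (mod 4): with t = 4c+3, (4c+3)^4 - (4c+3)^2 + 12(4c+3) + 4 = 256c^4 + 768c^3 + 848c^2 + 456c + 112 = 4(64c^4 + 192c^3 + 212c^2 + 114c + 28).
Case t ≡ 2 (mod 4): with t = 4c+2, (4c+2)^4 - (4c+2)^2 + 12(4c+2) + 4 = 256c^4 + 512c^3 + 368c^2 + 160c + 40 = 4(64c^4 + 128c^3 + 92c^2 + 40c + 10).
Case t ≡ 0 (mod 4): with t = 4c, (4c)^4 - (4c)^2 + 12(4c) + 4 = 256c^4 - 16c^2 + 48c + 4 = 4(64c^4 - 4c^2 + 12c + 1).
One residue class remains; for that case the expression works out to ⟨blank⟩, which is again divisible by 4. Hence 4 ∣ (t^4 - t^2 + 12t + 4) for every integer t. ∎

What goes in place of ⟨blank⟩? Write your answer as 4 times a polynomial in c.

4(64c^4 + 64c^3 + 20c^2 + 14c + 4)

The residues treated are {3, 2, 0}, so the missing case is t ≡ 1 (mod 4); write t = 4c+1.
Then (4c+1)^4 - (4c+1)^2 + 12(4c+1) + 4 = 256c^4 + 256c^3 + 80c^2 + 56c + 16 = 4(64c^4 + 64c^3 + 20c^2 + 14c + 4).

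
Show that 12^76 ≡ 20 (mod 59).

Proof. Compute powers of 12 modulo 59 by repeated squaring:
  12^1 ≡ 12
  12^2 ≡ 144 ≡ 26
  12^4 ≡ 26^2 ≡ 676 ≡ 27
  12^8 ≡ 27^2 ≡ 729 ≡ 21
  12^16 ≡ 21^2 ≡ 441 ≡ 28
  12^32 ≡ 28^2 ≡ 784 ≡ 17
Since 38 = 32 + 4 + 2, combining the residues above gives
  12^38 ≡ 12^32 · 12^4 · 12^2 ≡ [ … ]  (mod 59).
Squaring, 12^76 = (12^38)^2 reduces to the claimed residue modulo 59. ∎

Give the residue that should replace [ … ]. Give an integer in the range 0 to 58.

12^32 · 12^4 · 12^2 ≡ 17 · 27 · 26 = 11934.
11934 mod 59 = 16, so 12^38 ≡ 16 (mod 59).

16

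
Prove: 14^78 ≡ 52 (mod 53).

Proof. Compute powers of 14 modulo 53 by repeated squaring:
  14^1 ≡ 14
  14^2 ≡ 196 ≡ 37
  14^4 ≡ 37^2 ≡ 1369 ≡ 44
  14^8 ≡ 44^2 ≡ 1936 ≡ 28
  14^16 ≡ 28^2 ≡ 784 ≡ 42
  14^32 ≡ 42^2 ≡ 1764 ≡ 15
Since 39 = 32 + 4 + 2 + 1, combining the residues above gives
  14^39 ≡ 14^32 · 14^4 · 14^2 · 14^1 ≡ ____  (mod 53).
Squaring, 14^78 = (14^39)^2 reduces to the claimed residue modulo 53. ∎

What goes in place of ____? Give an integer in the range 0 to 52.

30

Multiply the listed residues: 15 · 44 · 37 · 14 = 660 → 24420 → 341880.
Reducing modulo 53: 341880 = 6450·53 + 30, so 14^39 ≡ 30.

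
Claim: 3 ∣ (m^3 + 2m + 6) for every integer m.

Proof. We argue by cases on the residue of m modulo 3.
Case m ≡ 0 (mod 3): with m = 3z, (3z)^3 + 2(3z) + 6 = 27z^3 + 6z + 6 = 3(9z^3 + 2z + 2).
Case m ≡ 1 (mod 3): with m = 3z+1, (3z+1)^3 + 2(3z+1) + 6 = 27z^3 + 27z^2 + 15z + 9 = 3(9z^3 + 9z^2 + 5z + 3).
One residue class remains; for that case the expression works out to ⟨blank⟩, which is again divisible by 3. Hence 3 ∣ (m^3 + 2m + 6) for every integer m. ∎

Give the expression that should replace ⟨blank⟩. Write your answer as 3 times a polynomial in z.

3(9z^3 + 18z^2 + 14z + 6)

The residues treated are {0, 1}, so the missing case is m ≡ 2 (mod 3); write m = 3z+2.
Then (3z+2)^3 + 2(3z+2) + 6 = 27z^3 + 54z^2 + 42z + 18 = 3(9z^3 + 18z^2 + 14z + 6).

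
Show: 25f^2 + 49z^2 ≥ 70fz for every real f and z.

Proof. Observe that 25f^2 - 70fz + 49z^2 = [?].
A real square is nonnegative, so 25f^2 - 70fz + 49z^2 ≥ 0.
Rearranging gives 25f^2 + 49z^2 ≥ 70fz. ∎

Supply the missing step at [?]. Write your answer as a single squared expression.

25f^2 - 70fz + 49z^2 is a perfect-square trinomial: the outer terms are (5f)^2 and (7z)^2, and the cross term is -2·5f·7z.
So 25f^2 - 70fz + 49z^2 = (5f - 7z)^2 ≥ 0.

(5f - 7z)^2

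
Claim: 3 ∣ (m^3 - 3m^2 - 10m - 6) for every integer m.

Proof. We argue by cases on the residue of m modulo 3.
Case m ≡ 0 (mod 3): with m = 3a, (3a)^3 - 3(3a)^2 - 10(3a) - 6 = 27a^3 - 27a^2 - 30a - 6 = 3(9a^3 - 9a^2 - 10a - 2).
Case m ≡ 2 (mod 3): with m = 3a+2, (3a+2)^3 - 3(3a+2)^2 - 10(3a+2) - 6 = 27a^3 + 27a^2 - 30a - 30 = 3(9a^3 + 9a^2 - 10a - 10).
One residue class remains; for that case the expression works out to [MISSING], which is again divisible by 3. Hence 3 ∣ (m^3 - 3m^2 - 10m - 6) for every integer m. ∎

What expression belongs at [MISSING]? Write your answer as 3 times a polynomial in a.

The residues treated are {0, 2}, so the missing case is m ≡ 1 (mod 3); write m = 3a+1.
Then (3a+1)^3 - 3(3a+1)^2 - 10(3a+1) - 6 = 27a^3 - 39a - 18 = 3(9a^3 - 13a - 6).

3(9a^3 - 13a - 6)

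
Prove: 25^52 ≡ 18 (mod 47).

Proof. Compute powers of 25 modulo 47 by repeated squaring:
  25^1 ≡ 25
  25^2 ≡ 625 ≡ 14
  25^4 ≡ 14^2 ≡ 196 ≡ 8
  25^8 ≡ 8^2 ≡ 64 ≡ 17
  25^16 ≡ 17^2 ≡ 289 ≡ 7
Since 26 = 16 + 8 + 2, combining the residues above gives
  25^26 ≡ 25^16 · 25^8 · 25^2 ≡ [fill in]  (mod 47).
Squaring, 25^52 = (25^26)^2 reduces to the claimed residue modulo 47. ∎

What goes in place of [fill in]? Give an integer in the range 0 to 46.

21

25^16 · 25^8 · 25^2 ≡ 7 · 17 · 14 = 1666.
1666 mod 47 = 21, so 25^26 ≡ 21 (mod 47).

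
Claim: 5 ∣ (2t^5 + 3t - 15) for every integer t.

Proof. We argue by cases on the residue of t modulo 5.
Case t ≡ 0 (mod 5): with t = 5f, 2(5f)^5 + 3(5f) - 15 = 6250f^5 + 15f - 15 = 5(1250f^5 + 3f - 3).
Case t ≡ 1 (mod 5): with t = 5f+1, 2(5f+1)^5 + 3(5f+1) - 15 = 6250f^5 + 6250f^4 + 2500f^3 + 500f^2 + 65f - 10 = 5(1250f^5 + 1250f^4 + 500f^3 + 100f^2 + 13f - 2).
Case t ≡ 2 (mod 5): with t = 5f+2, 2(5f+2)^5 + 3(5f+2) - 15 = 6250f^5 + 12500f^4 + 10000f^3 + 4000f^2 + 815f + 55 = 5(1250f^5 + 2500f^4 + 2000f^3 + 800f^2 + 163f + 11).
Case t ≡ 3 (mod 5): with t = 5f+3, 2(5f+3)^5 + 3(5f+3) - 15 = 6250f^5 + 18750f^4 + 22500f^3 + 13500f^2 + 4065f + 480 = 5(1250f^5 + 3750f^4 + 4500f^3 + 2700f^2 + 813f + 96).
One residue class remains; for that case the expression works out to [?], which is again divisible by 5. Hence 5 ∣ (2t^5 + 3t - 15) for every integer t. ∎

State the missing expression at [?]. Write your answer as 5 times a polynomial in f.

Only t ≡ 4 (mod 5) is unaccounted for. Put t = 5f+4:
2(5f+4)^5 + 3(5f+4) - 15 expands to 6250f^5 + 25000f^4 + 40000f^3 + 32000f^2 + 12815f + 2045,
and factoring out 5 leaves 5(1250f^5 + 5000f^4 + 8000f^3 + 6400f^2 + 2563f + 409).

5(1250f^5 + 5000f^4 + 8000f^3 + 6400f^2 + 2563f + 409)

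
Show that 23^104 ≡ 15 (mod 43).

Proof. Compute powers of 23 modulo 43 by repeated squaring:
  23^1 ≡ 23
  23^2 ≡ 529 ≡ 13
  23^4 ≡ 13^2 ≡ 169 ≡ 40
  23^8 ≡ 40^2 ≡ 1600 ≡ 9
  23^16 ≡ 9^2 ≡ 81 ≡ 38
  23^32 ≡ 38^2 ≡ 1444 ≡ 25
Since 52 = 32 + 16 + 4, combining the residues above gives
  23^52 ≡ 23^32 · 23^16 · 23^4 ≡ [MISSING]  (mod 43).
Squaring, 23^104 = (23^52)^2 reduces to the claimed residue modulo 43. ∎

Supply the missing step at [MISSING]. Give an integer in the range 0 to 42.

31

23^32 · 23^16 · 23^4 ≡ 25 · 38 · 40 = 38000.
38000 mod 43 = 31, so 23^52 ≡ 31 (mod 43).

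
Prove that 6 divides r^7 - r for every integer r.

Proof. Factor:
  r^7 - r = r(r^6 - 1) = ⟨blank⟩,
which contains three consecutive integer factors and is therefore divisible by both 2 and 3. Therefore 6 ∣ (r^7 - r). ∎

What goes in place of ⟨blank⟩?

r^6 - 1 = (r^2 - 1)(r^4 + r^2 + 1), and r^2 - 1 = (r-1)(r+1).
So r(r^6 - 1) = (r - 1)r(r + 1)(r^4 + r^2 + 1).

(r - 1)r(r + 1)(r^4 + r^2 + 1)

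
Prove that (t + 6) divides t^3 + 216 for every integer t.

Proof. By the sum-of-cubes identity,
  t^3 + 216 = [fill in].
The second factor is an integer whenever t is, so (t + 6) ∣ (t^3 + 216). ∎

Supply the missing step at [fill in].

Polynomial division of t^3 + 216 by t + 6 leaves remainder 0 and quotient t^2 - 6t + 36.
Hence t^3 + 216 = (t + 6)(t^2 - 6t + 36).

(t + 6)(t^2 - 6t + 36)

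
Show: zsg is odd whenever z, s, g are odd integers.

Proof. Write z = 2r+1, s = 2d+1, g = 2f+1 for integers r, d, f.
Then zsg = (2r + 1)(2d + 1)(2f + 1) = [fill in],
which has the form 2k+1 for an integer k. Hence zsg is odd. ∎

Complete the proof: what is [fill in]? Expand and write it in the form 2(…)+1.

(2r + 1)(2d + 1)(2f + 1) = 8dfr + 4df + 4dr + 2d + 4fr + 2f + 2r + 1
= 2(4dfr + 2df + 2dr + d + 2fr + f + r) + 1.
Since 4dfr + 2df + 2dr + d + 2fr + f + r is an integer, the product is of the form 2k+1 for an integer k.

2(4dfr + 2df + 2dr + d + 2fr + f + r) + 1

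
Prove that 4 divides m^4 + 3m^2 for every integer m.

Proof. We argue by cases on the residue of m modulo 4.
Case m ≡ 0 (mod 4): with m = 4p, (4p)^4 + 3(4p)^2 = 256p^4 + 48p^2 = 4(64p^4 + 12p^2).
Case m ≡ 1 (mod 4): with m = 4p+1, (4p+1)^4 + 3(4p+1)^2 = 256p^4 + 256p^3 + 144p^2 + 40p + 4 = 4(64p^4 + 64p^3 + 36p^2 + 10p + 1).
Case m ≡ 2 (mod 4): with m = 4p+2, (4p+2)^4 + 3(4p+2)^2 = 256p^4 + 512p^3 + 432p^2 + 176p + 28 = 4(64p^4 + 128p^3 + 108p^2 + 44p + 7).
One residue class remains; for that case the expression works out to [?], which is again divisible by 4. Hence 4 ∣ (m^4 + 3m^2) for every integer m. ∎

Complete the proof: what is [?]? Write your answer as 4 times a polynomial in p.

Only m ≡ 3 (mod 4) is unaccounted for. Put m = 4p+3:
(4p+3)^4 + 3(4p+3)^2 expands to 256p^4 + 768p^3 + 912p^2 + 504p + 108,
and factoring out 4 leaves 4(64p^4 + 192p^3 + 228p^2 + 126p + 27).

4(64p^4 + 192p^3 + 228p^2 + 126p + 27)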